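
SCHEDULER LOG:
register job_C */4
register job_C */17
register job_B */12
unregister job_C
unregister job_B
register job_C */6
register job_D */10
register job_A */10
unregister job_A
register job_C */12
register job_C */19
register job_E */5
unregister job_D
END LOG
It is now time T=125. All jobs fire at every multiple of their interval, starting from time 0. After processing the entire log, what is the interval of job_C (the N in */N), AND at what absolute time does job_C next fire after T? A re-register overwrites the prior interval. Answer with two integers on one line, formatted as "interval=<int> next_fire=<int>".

Answer: interval=19 next_fire=133

Derivation:
Op 1: register job_C */4 -> active={job_C:*/4}
Op 2: register job_C */17 -> active={job_C:*/17}
Op 3: register job_B */12 -> active={job_B:*/12, job_C:*/17}
Op 4: unregister job_C -> active={job_B:*/12}
Op 5: unregister job_B -> active={}
Op 6: register job_C */6 -> active={job_C:*/6}
Op 7: register job_D */10 -> active={job_C:*/6, job_D:*/10}
Op 8: register job_A */10 -> active={job_A:*/10, job_C:*/6, job_D:*/10}
Op 9: unregister job_A -> active={job_C:*/6, job_D:*/10}
Op 10: register job_C */12 -> active={job_C:*/12, job_D:*/10}
Op 11: register job_C */19 -> active={job_C:*/19, job_D:*/10}
Op 12: register job_E */5 -> active={job_C:*/19, job_D:*/10, job_E:*/5}
Op 13: unregister job_D -> active={job_C:*/19, job_E:*/5}
Final interval of job_C = 19
Next fire of job_C after T=125: (125//19+1)*19 = 133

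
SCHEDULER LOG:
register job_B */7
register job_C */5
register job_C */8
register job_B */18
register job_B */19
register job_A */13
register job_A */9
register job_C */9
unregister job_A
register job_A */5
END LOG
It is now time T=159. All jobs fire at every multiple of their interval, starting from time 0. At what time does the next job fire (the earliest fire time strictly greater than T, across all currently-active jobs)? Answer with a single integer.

Answer: 160

Derivation:
Op 1: register job_B */7 -> active={job_B:*/7}
Op 2: register job_C */5 -> active={job_B:*/7, job_C:*/5}
Op 3: register job_C */8 -> active={job_B:*/7, job_C:*/8}
Op 4: register job_B */18 -> active={job_B:*/18, job_C:*/8}
Op 5: register job_B */19 -> active={job_B:*/19, job_C:*/8}
Op 6: register job_A */13 -> active={job_A:*/13, job_B:*/19, job_C:*/8}
Op 7: register job_A */9 -> active={job_A:*/9, job_B:*/19, job_C:*/8}
Op 8: register job_C */9 -> active={job_A:*/9, job_B:*/19, job_C:*/9}
Op 9: unregister job_A -> active={job_B:*/19, job_C:*/9}
Op 10: register job_A */5 -> active={job_A:*/5, job_B:*/19, job_C:*/9}
  job_A: interval 5, next fire after T=159 is 160
  job_B: interval 19, next fire after T=159 is 171
  job_C: interval 9, next fire after T=159 is 162
Earliest fire time = 160 (job job_A)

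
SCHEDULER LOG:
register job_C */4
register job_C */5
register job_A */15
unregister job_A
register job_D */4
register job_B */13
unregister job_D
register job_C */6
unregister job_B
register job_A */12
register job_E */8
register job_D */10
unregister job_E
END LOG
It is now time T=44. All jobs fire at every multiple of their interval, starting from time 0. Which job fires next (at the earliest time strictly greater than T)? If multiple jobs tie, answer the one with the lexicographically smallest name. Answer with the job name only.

Answer: job_A

Derivation:
Op 1: register job_C */4 -> active={job_C:*/4}
Op 2: register job_C */5 -> active={job_C:*/5}
Op 3: register job_A */15 -> active={job_A:*/15, job_C:*/5}
Op 4: unregister job_A -> active={job_C:*/5}
Op 5: register job_D */4 -> active={job_C:*/5, job_D:*/4}
Op 6: register job_B */13 -> active={job_B:*/13, job_C:*/5, job_D:*/4}
Op 7: unregister job_D -> active={job_B:*/13, job_C:*/5}
Op 8: register job_C */6 -> active={job_B:*/13, job_C:*/6}
Op 9: unregister job_B -> active={job_C:*/6}
Op 10: register job_A */12 -> active={job_A:*/12, job_C:*/6}
Op 11: register job_E */8 -> active={job_A:*/12, job_C:*/6, job_E:*/8}
Op 12: register job_D */10 -> active={job_A:*/12, job_C:*/6, job_D:*/10, job_E:*/8}
Op 13: unregister job_E -> active={job_A:*/12, job_C:*/6, job_D:*/10}
  job_A: interval 12, next fire after T=44 is 48
  job_C: interval 6, next fire after T=44 is 48
  job_D: interval 10, next fire after T=44 is 50
Earliest = 48, winner (lex tiebreak) = job_A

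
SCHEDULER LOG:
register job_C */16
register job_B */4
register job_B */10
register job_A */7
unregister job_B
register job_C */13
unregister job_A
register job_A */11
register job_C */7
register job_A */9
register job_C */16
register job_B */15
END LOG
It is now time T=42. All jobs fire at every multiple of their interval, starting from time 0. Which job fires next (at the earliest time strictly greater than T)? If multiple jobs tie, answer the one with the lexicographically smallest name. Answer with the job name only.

Answer: job_A

Derivation:
Op 1: register job_C */16 -> active={job_C:*/16}
Op 2: register job_B */4 -> active={job_B:*/4, job_C:*/16}
Op 3: register job_B */10 -> active={job_B:*/10, job_C:*/16}
Op 4: register job_A */7 -> active={job_A:*/7, job_B:*/10, job_C:*/16}
Op 5: unregister job_B -> active={job_A:*/7, job_C:*/16}
Op 6: register job_C */13 -> active={job_A:*/7, job_C:*/13}
Op 7: unregister job_A -> active={job_C:*/13}
Op 8: register job_A */11 -> active={job_A:*/11, job_C:*/13}
Op 9: register job_C */7 -> active={job_A:*/11, job_C:*/7}
Op 10: register job_A */9 -> active={job_A:*/9, job_C:*/7}
Op 11: register job_C */16 -> active={job_A:*/9, job_C:*/16}
Op 12: register job_B */15 -> active={job_A:*/9, job_B:*/15, job_C:*/16}
  job_A: interval 9, next fire after T=42 is 45
  job_B: interval 15, next fire after T=42 is 45
  job_C: interval 16, next fire after T=42 is 48
Earliest = 45, winner (lex tiebreak) = job_A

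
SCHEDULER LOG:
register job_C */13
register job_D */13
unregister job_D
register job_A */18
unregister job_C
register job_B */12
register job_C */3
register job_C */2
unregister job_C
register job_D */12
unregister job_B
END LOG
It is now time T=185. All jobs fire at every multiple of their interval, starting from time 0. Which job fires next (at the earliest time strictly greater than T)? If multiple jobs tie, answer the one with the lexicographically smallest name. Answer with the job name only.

Op 1: register job_C */13 -> active={job_C:*/13}
Op 2: register job_D */13 -> active={job_C:*/13, job_D:*/13}
Op 3: unregister job_D -> active={job_C:*/13}
Op 4: register job_A */18 -> active={job_A:*/18, job_C:*/13}
Op 5: unregister job_C -> active={job_A:*/18}
Op 6: register job_B */12 -> active={job_A:*/18, job_B:*/12}
Op 7: register job_C */3 -> active={job_A:*/18, job_B:*/12, job_C:*/3}
Op 8: register job_C */2 -> active={job_A:*/18, job_B:*/12, job_C:*/2}
Op 9: unregister job_C -> active={job_A:*/18, job_B:*/12}
Op 10: register job_D */12 -> active={job_A:*/18, job_B:*/12, job_D:*/12}
Op 11: unregister job_B -> active={job_A:*/18, job_D:*/12}
  job_A: interval 18, next fire after T=185 is 198
  job_D: interval 12, next fire after T=185 is 192
Earliest = 192, winner (lex tiebreak) = job_D

Answer: job_D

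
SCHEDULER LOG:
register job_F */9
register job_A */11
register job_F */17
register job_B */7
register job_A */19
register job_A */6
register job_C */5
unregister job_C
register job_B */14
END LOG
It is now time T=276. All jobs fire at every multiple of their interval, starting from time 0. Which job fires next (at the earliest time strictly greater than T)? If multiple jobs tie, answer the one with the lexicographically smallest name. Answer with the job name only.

Op 1: register job_F */9 -> active={job_F:*/9}
Op 2: register job_A */11 -> active={job_A:*/11, job_F:*/9}
Op 3: register job_F */17 -> active={job_A:*/11, job_F:*/17}
Op 4: register job_B */7 -> active={job_A:*/11, job_B:*/7, job_F:*/17}
Op 5: register job_A */19 -> active={job_A:*/19, job_B:*/7, job_F:*/17}
Op 6: register job_A */6 -> active={job_A:*/6, job_B:*/7, job_F:*/17}
Op 7: register job_C */5 -> active={job_A:*/6, job_B:*/7, job_C:*/5, job_F:*/17}
Op 8: unregister job_C -> active={job_A:*/6, job_B:*/7, job_F:*/17}
Op 9: register job_B */14 -> active={job_A:*/6, job_B:*/14, job_F:*/17}
  job_A: interval 6, next fire after T=276 is 282
  job_B: interval 14, next fire after T=276 is 280
  job_F: interval 17, next fire after T=276 is 289
Earliest = 280, winner (lex tiebreak) = job_B

Answer: job_B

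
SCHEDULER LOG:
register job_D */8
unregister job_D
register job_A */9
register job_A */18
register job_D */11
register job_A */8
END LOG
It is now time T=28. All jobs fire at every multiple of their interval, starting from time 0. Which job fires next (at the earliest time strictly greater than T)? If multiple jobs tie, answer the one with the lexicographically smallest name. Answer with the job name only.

Answer: job_A

Derivation:
Op 1: register job_D */8 -> active={job_D:*/8}
Op 2: unregister job_D -> active={}
Op 3: register job_A */9 -> active={job_A:*/9}
Op 4: register job_A */18 -> active={job_A:*/18}
Op 5: register job_D */11 -> active={job_A:*/18, job_D:*/11}
Op 6: register job_A */8 -> active={job_A:*/8, job_D:*/11}
  job_A: interval 8, next fire after T=28 is 32
  job_D: interval 11, next fire after T=28 is 33
Earliest = 32, winner (lex tiebreak) = job_A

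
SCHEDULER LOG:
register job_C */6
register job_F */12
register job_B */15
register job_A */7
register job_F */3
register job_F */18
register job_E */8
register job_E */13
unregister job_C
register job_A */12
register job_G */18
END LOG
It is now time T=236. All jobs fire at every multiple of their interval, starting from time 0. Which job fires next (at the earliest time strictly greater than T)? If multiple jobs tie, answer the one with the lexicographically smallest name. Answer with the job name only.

Op 1: register job_C */6 -> active={job_C:*/6}
Op 2: register job_F */12 -> active={job_C:*/6, job_F:*/12}
Op 3: register job_B */15 -> active={job_B:*/15, job_C:*/6, job_F:*/12}
Op 4: register job_A */7 -> active={job_A:*/7, job_B:*/15, job_C:*/6, job_F:*/12}
Op 5: register job_F */3 -> active={job_A:*/7, job_B:*/15, job_C:*/6, job_F:*/3}
Op 6: register job_F */18 -> active={job_A:*/7, job_B:*/15, job_C:*/6, job_F:*/18}
Op 7: register job_E */8 -> active={job_A:*/7, job_B:*/15, job_C:*/6, job_E:*/8, job_F:*/18}
Op 8: register job_E */13 -> active={job_A:*/7, job_B:*/15, job_C:*/6, job_E:*/13, job_F:*/18}
Op 9: unregister job_C -> active={job_A:*/7, job_B:*/15, job_E:*/13, job_F:*/18}
Op 10: register job_A */12 -> active={job_A:*/12, job_B:*/15, job_E:*/13, job_F:*/18}
Op 11: register job_G */18 -> active={job_A:*/12, job_B:*/15, job_E:*/13, job_F:*/18, job_G:*/18}
  job_A: interval 12, next fire after T=236 is 240
  job_B: interval 15, next fire after T=236 is 240
  job_E: interval 13, next fire after T=236 is 247
  job_F: interval 18, next fire after T=236 is 252
  job_G: interval 18, next fire after T=236 is 252
Earliest = 240, winner (lex tiebreak) = job_A

Answer: job_A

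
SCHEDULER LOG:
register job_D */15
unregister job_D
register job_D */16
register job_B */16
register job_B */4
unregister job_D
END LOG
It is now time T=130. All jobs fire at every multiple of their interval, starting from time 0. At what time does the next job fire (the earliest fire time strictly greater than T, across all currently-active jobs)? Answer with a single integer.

Answer: 132

Derivation:
Op 1: register job_D */15 -> active={job_D:*/15}
Op 2: unregister job_D -> active={}
Op 3: register job_D */16 -> active={job_D:*/16}
Op 4: register job_B */16 -> active={job_B:*/16, job_D:*/16}
Op 5: register job_B */4 -> active={job_B:*/4, job_D:*/16}
Op 6: unregister job_D -> active={job_B:*/4}
  job_B: interval 4, next fire after T=130 is 132
Earliest fire time = 132 (job job_B)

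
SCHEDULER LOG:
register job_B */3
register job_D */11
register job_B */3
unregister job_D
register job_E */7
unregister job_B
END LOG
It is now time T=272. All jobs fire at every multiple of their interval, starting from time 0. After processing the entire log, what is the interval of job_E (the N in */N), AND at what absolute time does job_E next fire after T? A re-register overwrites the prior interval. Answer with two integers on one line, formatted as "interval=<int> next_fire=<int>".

Op 1: register job_B */3 -> active={job_B:*/3}
Op 2: register job_D */11 -> active={job_B:*/3, job_D:*/11}
Op 3: register job_B */3 -> active={job_B:*/3, job_D:*/11}
Op 4: unregister job_D -> active={job_B:*/3}
Op 5: register job_E */7 -> active={job_B:*/3, job_E:*/7}
Op 6: unregister job_B -> active={job_E:*/7}
Final interval of job_E = 7
Next fire of job_E after T=272: (272//7+1)*7 = 273

Answer: interval=7 next_fire=273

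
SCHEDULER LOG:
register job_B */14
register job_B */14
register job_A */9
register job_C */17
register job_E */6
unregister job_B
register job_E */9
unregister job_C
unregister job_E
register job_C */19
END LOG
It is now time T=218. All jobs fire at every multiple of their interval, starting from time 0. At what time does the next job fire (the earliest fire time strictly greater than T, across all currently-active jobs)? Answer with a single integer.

Answer: 225

Derivation:
Op 1: register job_B */14 -> active={job_B:*/14}
Op 2: register job_B */14 -> active={job_B:*/14}
Op 3: register job_A */9 -> active={job_A:*/9, job_B:*/14}
Op 4: register job_C */17 -> active={job_A:*/9, job_B:*/14, job_C:*/17}
Op 5: register job_E */6 -> active={job_A:*/9, job_B:*/14, job_C:*/17, job_E:*/6}
Op 6: unregister job_B -> active={job_A:*/9, job_C:*/17, job_E:*/6}
Op 7: register job_E */9 -> active={job_A:*/9, job_C:*/17, job_E:*/9}
Op 8: unregister job_C -> active={job_A:*/9, job_E:*/9}
Op 9: unregister job_E -> active={job_A:*/9}
Op 10: register job_C */19 -> active={job_A:*/9, job_C:*/19}
  job_A: interval 9, next fire after T=218 is 225
  job_C: interval 19, next fire after T=218 is 228
Earliest fire time = 225 (job job_A)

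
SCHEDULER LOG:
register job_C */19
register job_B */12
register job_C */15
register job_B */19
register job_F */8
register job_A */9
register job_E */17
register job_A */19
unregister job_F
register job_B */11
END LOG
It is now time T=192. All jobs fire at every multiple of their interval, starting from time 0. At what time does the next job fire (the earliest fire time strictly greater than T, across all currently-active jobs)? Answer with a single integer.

Op 1: register job_C */19 -> active={job_C:*/19}
Op 2: register job_B */12 -> active={job_B:*/12, job_C:*/19}
Op 3: register job_C */15 -> active={job_B:*/12, job_C:*/15}
Op 4: register job_B */19 -> active={job_B:*/19, job_C:*/15}
Op 5: register job_F */8 -> active={job_B:*/19, job_C:*/15, job_F:*/8}
Op 6: register job_A */9 -> active={job_A:*/9, job_B:*/19, job_C:*/15, job_F:*/8}
Op 7: register job_E */17 -> active={job_A:*/9, job_B:*/19, job_C:*/15, job_E:*/17, job_F:*/8}
Op 8: register job_A */19 -> active={job_A:*/19, job_B:*/19, job_C:*/15, job_E:*/17, job_F:*/8}
Op 9: unregister job_F -> active={job_A:*/19, job_B:*/19, job_C:*/15, job_E:*/17}
Op 10: register job_B */11 -> active={job_A:*/19, job_B:*/11, job_C:*/15, job_E:*/17}
  job_A: interval 19, next fire after T=192 is 209
  job_B: interval 11, next fire after T=192 is 198
  job_C: interval 15, next fire after T=192 is 195
  job_E: interval 17, next fire after T=192 is 204
Earliest fire time = 195 (job job_C)

Answer: 195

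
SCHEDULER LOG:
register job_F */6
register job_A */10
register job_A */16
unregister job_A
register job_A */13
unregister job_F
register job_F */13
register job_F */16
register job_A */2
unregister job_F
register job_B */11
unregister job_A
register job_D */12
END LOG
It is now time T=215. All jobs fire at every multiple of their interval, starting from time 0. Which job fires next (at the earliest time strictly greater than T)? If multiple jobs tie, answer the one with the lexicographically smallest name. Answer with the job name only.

Op 1: register job_F */6 -> active={job_F:*/6}
Op 2: register job_A */10 -> active={job_A:*/10, job_F:*/6}
Op 3: register job_A */16 -> active={job_A:*/16, job_F:*/6}
Op 4: unregister job_A -> active={job_F:*/6}
Op 5: register job_A */13 -> active={job_A:*/13, job_F:*/6}
Op 6: unregister job_F -> active={job_A:*/13}
Op 7: register job_F */13 -> active={job_A:*/13, job_F:*/13}
Op 8: register job_F */16 -> active={job_A:*/13, job_F:*/16}
Op 9: register job_A */2 -> active={job_A:*/2, job_F:*/16}
Op 10: unregister job_F -> active={job_A:*/2}
Op 11: register job_B */11 -> active={job_A:*/2, job_B:*/11}
Op 12: unregister job_A -> active={job_B:*/11}
Op 13: register job_D */12 -> active={job_B:*/11, job_D:*/12}
  job_B: interval 11, next fire after T=215 is 220
  job_D: interval 12, next fire after T=215 is 216
Earliest = 216, winner (lex tiebreak) = job_D

Answer: job_D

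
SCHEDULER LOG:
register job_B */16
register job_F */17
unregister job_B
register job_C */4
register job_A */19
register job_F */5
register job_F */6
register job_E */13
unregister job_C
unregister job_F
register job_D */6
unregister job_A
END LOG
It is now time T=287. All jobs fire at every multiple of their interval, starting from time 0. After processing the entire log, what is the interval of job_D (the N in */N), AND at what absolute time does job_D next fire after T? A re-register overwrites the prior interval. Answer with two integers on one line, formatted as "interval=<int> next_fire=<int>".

Op 1: register job_B */16 -> active={job_B:*/16}
Op 2: register job_F */17 -> active={job_B:*/16, job_F:*/17}
Op 3: unregister job_B -> active={job_F:*/17}
Op 4: register job_C */4 -> active={job_C:*/4, job_F:*/17}
Op 5: register job_A */19 -> active={job_A:*/19, job_C:*/4, job_F:*/17}
Op 6: register job_F */5 -> active={job_A:*/19, job_C:*/4, job_F:*/5}
Op 7: register job_F */6 -> active={job_A:*/19, job_C:*/4, job_F:*/6}
Op 8: register job_E */13 -> active={job_A:*/19, job_C:*/4, job_E:*/13, job_F:*/6}
Op 9: unregister job_C -> active={job_A:*/19, job_E:*/13, job_F:*/6}
Op 10: unregister job_F -> active={job_A:*/19, job_E:*/13}
Op 11: register job_D */6 -> active={job_A:*/19, job_D:*/6, job_E:*/13}
Op 12: unregister job_A -> active={job_D:*/6, job_E:*/13}
Final interval of job_D = 6
Next fire of job_D after T=287: (287//6+1)*6 = 288

Answer: interval=6 next_fire=288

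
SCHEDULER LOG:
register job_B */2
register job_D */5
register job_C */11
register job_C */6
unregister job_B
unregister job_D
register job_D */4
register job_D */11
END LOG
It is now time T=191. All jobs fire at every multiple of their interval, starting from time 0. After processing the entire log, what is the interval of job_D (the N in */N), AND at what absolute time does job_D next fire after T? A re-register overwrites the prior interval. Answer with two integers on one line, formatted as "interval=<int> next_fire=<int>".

Op 1: register job_B */2 -> active={job_B:*/2}
Op 2: register job_D */5 -> active={job_B:*/2, job_D:*/5}
Op 3: register job_C */11 -> active={job_B:*/2, job_C:*/11, job_D:*/5}
Op 4: register job_C */6 -> active={job_B:*/2, job_C:*/6, job_D:*/5}
Op 5: unregister job_B -> active={job_C:*/6, job_D:*/5}
Op 6: unregister job_D -> active={job_C:*/6}
Op 7: register job_D */4 -> active={job_C:*/6, job_D:*/4}
Op 8: register job_D */11 -> active={job_C:*/6, job_D:*/11}
Final interval of job_D = 11
Next fire of job_D after T=191: (191//11+1)*11 = 198

Answer: interval=11 next_fire=198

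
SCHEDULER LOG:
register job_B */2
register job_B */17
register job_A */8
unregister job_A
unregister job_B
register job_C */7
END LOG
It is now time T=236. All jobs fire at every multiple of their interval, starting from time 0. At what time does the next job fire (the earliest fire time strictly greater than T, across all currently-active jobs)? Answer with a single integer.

Op 1: register job_B */2 -> active={job_B:*/2}
Op 2: register job_B */17 -> active={job_B:*/17}
Op 3: register job_A */8 -> active={job_A:*/8, job_B:*/17}
Op 4: unregister job_A -> active={job_B:*/17}
Op 5: unregister job_B -> active={}
Op 6: register job_C */7 -> active={job_C:*/7}
  job_C: interval 7, next fire after T=236 is 238
Earliest fire time = 238 (job job_C)

Answer: 238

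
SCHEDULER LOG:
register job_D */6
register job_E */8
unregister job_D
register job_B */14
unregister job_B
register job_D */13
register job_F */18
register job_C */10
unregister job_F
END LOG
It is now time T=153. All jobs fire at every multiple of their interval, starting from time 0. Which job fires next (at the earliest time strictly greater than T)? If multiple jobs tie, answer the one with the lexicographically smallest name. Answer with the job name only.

Answer: job_D

Derivation:
Op 1: register job_D */6 -> active={job_D:*/6}
Op 2: register job_E */8 -> active={job_D:*/6, job_E:*/8}
Op 3: unregister job_D -> active={job_E:*/8}
Op 4: register job_B */14 -> active={job_B:*/14, job_E:*/8}
Op 5: unregister job_B -> active={job_E:*/8}
Op 6: register job_D */13 -> active={job_D:*/13, job_E:*/8}
Op 7: register job_F */18 -> active={job_D:*/13, job_E:*/8, job_F:*/18}
Op 8: register job_C */10 -> active={job_C:*/10, job_D:*/13, job_E:*/8, job_F:*/18}
Op 9: unregister job_F -> active={job_C:*/10, job_D:*/13, job_E:*/8}
  job_C: interval 10, next fire after T=153 is 160
  job_D: interval 13, next fire after T=153 is 156
  job_E: interval 8, next fire after T=153 is 160
Earliest = 156, winner (lex tiebreak) = job_D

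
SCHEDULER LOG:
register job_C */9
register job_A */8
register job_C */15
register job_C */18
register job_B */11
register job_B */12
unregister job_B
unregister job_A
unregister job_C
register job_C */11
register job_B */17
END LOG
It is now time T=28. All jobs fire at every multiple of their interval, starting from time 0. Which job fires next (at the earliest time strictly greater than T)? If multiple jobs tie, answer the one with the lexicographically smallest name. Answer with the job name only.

Answer: job_C

Derivation:
Op 1: register job_C */9 -> active={job_C:*/9}
Op 2: register job_A */8 -> active={job_A:*/8, job_C:*/9}
Op 3: register job_C */15 -> active={job_A:*/8, job_C:*/15}
Op 4: register job_C */18 -> active={job_A:*/8, job_C:*/18}
Op 5: register job_B */11 -> active={job_A:*/8, job_B:*/11, job_C:*/18}
Op 6: register job_B */12 -> active={job_A:*/8, job_B:*/12, job_C:*/18}
Op 7: unregister job_B -> active={job_A:*/8, job_C:*/18}
Op 8: unregister job_A -> active={job_C:*/18}
Op 9: unregister job_C -> active={}
Op 10: register job_C */11 -> active={job_C:*/11}
Op 11: register job_B */17 -> active={job_B:*/17, job_C:*/11}
  job_B: interval 17, next fire after T=28 is 34
  job_C: interval 11, next fire after T=28 is 33
Earliest = 33, winner (lex tiebreak) = job_C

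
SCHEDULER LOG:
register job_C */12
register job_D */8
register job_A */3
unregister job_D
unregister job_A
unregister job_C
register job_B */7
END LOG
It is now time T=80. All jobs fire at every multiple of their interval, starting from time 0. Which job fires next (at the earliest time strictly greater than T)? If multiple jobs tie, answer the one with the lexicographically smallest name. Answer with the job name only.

Op 1: register job_C */12 -> active={job_C:*/12}
Op 2: register job_D */8 -> active={job_C:*/12, job_D:*/8}
Op 3: register job_A */3 -> active={job_A:*/3, job_C:*/12, job_D:*/8}
Op 4: unregister job_D -> active={job_A:*/3, job_C:*/12}
Op 5: unregister job_A -> active={job_C:*/12}
Op 6: unregister job_C -> active={}
Op 7: register job_B */7 -> active={job_B:*/7}
  job_B: interval 7, next fire after T=80 is 84
Earliest = 84, winner (lex tiebreak) = job_B

Answer: job_B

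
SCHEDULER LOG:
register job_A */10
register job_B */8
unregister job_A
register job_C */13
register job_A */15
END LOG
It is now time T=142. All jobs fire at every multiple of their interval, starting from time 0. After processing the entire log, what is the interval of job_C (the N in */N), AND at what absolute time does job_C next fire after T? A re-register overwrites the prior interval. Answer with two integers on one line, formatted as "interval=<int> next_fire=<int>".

Answer: interval=13 next_fire=143

Derivation:
Op 1: register job_A */10 -> active={job_A:*/10}
Op 2: register job_B */8 -> active={job_A:*/10, job_B:*/8}
Op 3: unregister job_A -> active={job_B:*/8}
Op 4: register job_C */13 -> active={job_B:*/8, job_C:*/13}
Op 5: register job_A */15 -> active={job_A:*/15, job_B:*/8, job_C:*/13}
Final interval of job_C = 13
Next fire of job_C after T=142: (142//13+1)*13 = 143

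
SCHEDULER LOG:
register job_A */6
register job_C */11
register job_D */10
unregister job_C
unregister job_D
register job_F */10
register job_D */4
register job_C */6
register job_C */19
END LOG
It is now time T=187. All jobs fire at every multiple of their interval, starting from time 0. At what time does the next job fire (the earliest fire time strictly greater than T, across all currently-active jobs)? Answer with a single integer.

Op 1: register job_A */6 -> active={job_A:*/6}
Op 2: register job_C */11 -> active={job_A:*/6, job_C:*/11}
Op 3: register job_D */10 -> active={job_A:*/6, job_C:*/11, job_D:*/10}
Op 4: unregister job_C -> active={job_A:*/6, job_D:*/10}
Op 5: unregister job_D -> active={job_A:*/6}
Op 6: register job_F */10 -> active={job_A:*/6, job_F:*/10}
Op 7: register job_D */4 -> active={job_A:*/6, job_D:*/4, job_F:*/10}
Op 8: register job_C */6 -> active={job_A:*/6, job_C:*/6, job_D:*/4, job_F:*/10}
Op 9: register job_C */19 -> active={job_A:*/6, job_C:*/19, job_D:*/4, job_F:*/10}
  job_A: interval 6, next fire after T=187 is 192
  job_C: interval 19, next fire after T=187 is 190
  job_D: interval 4, next fire after T=187 is 188
  job_F: interval 10, next fire after T=187 is 190
Earliest fire time = 188 (job job_D)

Answer: 188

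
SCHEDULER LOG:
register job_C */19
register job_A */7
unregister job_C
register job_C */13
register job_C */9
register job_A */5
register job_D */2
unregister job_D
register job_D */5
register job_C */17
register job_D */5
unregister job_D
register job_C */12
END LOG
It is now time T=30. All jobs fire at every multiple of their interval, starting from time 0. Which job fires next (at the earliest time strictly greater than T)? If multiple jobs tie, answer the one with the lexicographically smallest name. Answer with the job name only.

Answer: job_A

Derivation:
Op 1: register job_C */19 -> active={job_C:*/19}
Op 2: register job_A */7 -> active={job_A:*/7, job_C:*/19}
Op 3: unregister job_C -> active={job_A:*/7}
Op 4: register job_C */13 -> active={job_A:*/7, job_C:*/13}
Op 5: register job_C */9 -> active={job_A:*/7, job_C:*/9}
Op 6: register job_A */5 -> active={job_A:*/5, job_C:*/9}
Op 7: register job_D */2 -> active={job_A:*/5, job_C:*/9, job_D:*/2}
Op 8: unregister job_D -> active={job_A:*/5, job_C:*/9}
Op 9: register job_D */5 -> active={job_A:*/5, job_C:*/9, job_D:*/5}
Op 10: register job_C */17 -> active={job_A:*/5, job_C:*/17, job_D:*/5}
Op 11: register job_D */5 -> active={job_A:*/5, job_C:*/17, job_D:*/5}
Op 12: unregister job_D -> active={job_A:*/5, job_C:*/17}
Op 13: register job_C */12 -> active={job_A:*/5, job_C:*/12}
  job_A: interval 5, next fire after T=30 is 35
  job_C: interval 12, next fire after T=30 is 36
Earliest = 35, winner (lex tiebreak) = job_A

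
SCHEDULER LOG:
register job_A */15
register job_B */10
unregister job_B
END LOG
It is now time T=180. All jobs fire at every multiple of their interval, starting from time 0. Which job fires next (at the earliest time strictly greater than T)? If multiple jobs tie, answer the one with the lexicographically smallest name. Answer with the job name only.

Answer: job_A

Derivation:
Op 1: register job_A */15 -> active={job_A:*/15}
Op 2: register job_B */10 -> active={job_A:*/15, job_B:*/10}
Op 3: unregister job_B -> active={job_A:*/15}
  job_A: interval 15, next fire after T=180 is 195
Earliest = 195, winner (lex tiebreak) = job_A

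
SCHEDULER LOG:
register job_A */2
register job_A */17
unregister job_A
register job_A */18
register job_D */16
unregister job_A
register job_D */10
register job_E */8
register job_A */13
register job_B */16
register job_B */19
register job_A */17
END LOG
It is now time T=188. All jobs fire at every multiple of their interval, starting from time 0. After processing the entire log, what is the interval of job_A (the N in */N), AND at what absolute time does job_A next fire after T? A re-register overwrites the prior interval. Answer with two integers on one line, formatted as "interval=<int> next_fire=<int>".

Answer: interval=17 next_fire=204

Derivation:
Op 1: register job_A */2 -> active={job_A:*/2}
Op 2: register job_A */17 -> active={job_A:*/17}
Op 3: unregister job_A -> active={}
Op 4: register job_A */18 -> active={job_A:*/18}
Op 5: register job_D */16 -> active={job_A:*/18, job_D:*/16}
Op 6: unregister job_A -> active={job_D:*/16}
Op 7: register job_D */10 -> active={job_D:*/10}
Op 8: register job_E */8 -> active={job_D:*/10, job_E:*/8}
Op 9: register job_A */13 -> active={job_A:*/13, job_D:*/10, job_E:*/8}
Op 10: register job_B */16 -> active={job_A:*/13, job_B:*/16, job_D:*/10, job_E:*/8}
Op 11: register job_B */19 -> active={job_A:*/13, job_B:*/19, job_D:*/10, job_E:*/8}
Op 12: register job_A */17 -> active={job_A:*/17, job_B:*/19, job_D:*/10, job_E:*/8}
Final interval of job_A = 17
Next fire of job_A after T=188: (188//17+1)*17 = 204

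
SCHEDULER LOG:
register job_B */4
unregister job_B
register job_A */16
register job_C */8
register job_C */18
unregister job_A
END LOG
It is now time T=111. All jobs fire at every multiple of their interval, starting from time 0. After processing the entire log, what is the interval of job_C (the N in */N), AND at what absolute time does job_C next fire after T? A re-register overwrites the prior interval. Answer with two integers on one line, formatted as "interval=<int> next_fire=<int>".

Answer: interval=18 next_fire=126

Derivation:
Op 1: register job_B */4 -> active={job_B:*/4}
Op 2: unregister job_B -> active={}
Op 3: register job_A */16 -> active={job_A:*/16}
Op 4: register job_C */8 -> active={job_A:*/16, job_C:*/8}
Op 5: register job_C */18 -> active={job_A:*/16, job_C:*/18}
Op 6: unregister job_A -> active={job_C:*/18}
Final interval of job_C = 18
Next fire of job_C after T=111: (111//18+1)*18 = 126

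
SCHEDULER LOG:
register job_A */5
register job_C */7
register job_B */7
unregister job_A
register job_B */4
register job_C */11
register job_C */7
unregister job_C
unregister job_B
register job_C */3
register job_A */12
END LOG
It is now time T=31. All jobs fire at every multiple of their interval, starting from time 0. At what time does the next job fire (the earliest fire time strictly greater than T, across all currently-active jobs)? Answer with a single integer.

Op 1: register job_A */5 -> active={job_A:*/5}
Op 2: register job_C */7 -> active={job_A:*/5, job_C:*/7}
Op 3: register job_B */7 -> active={job_A:*/5, job_B:*/7, job_C:*/7}
Op 4: unregister job_A -> active={job_B:*/7, job_C:*/7}
Op 5: register job_B */4 -> active={job_B:*/4, job_C:*/7}
Op 6: register job_C */11 -> active={job_B:*/4, job_C:*/11}
Op 7: register job_C */7 -> active={job_B:*/4, job_C:*/7}
Op 8: unregister job_C -> active={job_B:*/4}
Op 9: unregister job_B -> active={}
Op 10: register job_C */3 -> active={job_C:*/3}
Op 11: register job_A */12 -> active={job_A:*/12, job_C:*/3}
  job_A: interval 12, next fire after T=31 is 36
  job_C: interval 3, next fire after T=31 is 33
Earliest fire time = 33 (job job_C)

Answer: 33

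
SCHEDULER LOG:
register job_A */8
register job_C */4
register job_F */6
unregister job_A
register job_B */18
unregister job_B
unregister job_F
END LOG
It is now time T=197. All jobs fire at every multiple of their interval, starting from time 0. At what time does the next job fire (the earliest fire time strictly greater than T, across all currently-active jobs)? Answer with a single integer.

Op 1: register job_A */8 -> active={job_A:*/8}
Op 2: register job_C */4 -> active={job_A:*/8, job_C:*/4}
Op 3: register job_F */6 -> active={job_A:*/8, job_C:*/4, job_F:*/6}
Op 4: unregister job_A -> active={job_C:*/4, job_F:*/6}
Op 5: register job_B */18 -> active={job_B:*/18, job_C:*/4, job_F:*/6}
Op 6: unregister job_B -> active={job_C:*/4, job_F:*/6}
Op 7: unregister job_F -> active={job_C:*/4}
  job_C: interval 4, next fire after T=197 is 200
Earliest fire time = 200 (job job_C)

Answer: 200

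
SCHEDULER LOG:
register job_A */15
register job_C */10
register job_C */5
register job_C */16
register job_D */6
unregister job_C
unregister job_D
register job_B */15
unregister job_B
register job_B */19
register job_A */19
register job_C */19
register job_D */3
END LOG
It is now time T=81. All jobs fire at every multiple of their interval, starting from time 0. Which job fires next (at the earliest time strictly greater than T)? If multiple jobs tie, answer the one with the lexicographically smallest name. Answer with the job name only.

Answer: job_D

Derivation:
Op 1: register job_A */15 -> active={job_A:*/15}
Op 2: register job_C */10 -> active={job_A:*/15, job_C:*/10}
Op 3: register job_C */5 -> active={job_A:*/15, job_C:*/5}
Op 4: register job_C */16 -> active={job_A:*/15, job_C:*/16}
Op 5: register job_D */6 -> active={job_A:*/15, job_C:*/16, job_D:*/6}
Op 6: unregister job_C -> active={job_A:*/15, job_D:*/6}
Op 7: unregister job_D -> active={job_A:*/15}
Op 8: register job_B */15 -> active={job_A:*/15, job_B:*/15}
Op 9: unregister job_B -> active={job_A:*/15}
Op 10: register job_B */19 -> active={job_A:*/15, job_B:*/19}
Op 11: register job_A */19 -> active={job_A:*/19, job_B:*/19}
Op 12: register job_C */19 -> active={job_A:*/19, job_B:*/19, job_C:*/19}
Op 13: register job_D */3 -> active={job_A:*/19, job_B:*/19, job_C:*/19, job_D:*/3}
  job_A: interval 19, next fire after T=81 is 95
  job_B: interval 19, next fire after T=81 is 95
  job_C: interval 19, next fire after T=81 is 95
  job_D: interval 3, next fire after T=81 is 84
Earliest = 84, winner (lex tiebreak) = job_D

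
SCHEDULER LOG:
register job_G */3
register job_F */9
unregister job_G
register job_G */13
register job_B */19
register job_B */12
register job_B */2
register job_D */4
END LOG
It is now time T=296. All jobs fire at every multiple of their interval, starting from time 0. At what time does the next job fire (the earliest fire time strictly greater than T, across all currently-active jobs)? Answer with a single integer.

Answer: 297

Derivation:
Op 1: register job_G */3 -> active={job_G:*/3}
Op 2: register job_F */9 -> active={job_F:*/9, job_G:*/3}
Op 3: unregister job_G -> active={job_F:*/9}
Op 4: register job_G */13 -> active={job_F:*/9, job_G:*/13}
Op 5: register job_B */19 -> active={job_B:*/19, job_F:*/9, job_G:*/13}
Op 6: register job_B */12 -> active={job_B:*/12, job_F:*/9, job_G:*/13}
Op 7: register job_B */2 -> active={job_B:*/2, job_F:*/9, job_G:*/13}
Op 8: register job_D */4 -> active={job_B:*/2, job_D:*/4, job_F:*/9, job_G:*/13}
  job_B: interval 2, next fire after T=296 is 298
  job_D: interval 4, next fire after T=296 is 300
  job_F: interval 9, next fire after T=296 is 297
  job_G: interval 13, next fire after T=296 is 299
Earliest fire time = 297 (job job_F)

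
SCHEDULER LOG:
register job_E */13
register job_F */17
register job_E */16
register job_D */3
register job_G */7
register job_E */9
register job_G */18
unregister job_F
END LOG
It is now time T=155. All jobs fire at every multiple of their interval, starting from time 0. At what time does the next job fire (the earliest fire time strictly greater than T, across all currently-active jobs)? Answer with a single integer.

Op 1: register job_E */13 -> active={job_E:*/13}
Op 2: register job_F */17 -> active={job_E:*/13, job_F:*/17}
Op 3: register job_E */16 -> active={job_E:*/16, job_F:*/17}
Op 4: register job_D */3 -> active={job_D:*/3, job_E:*/16, job_F:*/17}
Op 5: register job_G */7 -> active={job_D:*/3, job_E:*/16, job_F:*/17, job_G:*/7}
Op 6: register job_E */9 -> active={job_D:*/3, job_E:*/9, job_F:*/17, job_G:*/7}
Op 7: register job_G */18 -> active={job_D:*/3, job_E:*/9, job_F:*/17, job_G:*/18}
Op 8: unregister job_F -> active={job_D:*/3, job_E:*/9, job_G:*/18}
  job_D: interval 3, next fire after T=155 is 156
  job_E: interval 9, next fire after T=155 is 162
  job_G: interval 18, next fire after T=155 is 162
Earliest fire time = 156 (job job_D)

Answer: 156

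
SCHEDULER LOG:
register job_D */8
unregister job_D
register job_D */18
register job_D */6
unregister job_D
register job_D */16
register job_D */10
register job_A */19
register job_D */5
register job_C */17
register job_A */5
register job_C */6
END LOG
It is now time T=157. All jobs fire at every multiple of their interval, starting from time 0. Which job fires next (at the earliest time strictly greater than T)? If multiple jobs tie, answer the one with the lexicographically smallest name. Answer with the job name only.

Answer: job_A

Derivation:
Op 1: register job_D */8 -> active={job_D:*/8}
Op 2: unregister job_D -> active={}
Op 3: register job_D */18 -> active={job_D:*/18}
Op 4: register job_D */6 -> active={job_D:*/6}
Op 5: unregister job_D -> active={}
Op 6: register job_D */16 -> active={job_D:*/16}
Op 7: register job_D */10 -> active={job_D:*/10}
Op 8: register job_A */19 -> active={job_A:*/19, job_D:*/10}
Op 9: register job_D */5 -> active={job_A:*/19, job_D:*/5}
Op 10: register job_C */17 -> active={job_A:*/19, job_C:*/17, job_D:*/5}
Op 11: register job_A */5 -> active={job_A:*/5, job_C:*/17, job_D:*/5}
Op 12: register job_C */6 -> active={job_A:*/5, job_C:*/6, job_D:*/5}
  job_A: interval 5, next fire after T=157 is 160
  job_C: interval 6, next fire after T=157 is 162
  job_D: interval 5, next fire after T=157 is 160
Earliest = 160, winner (lex tiebreak) = job_A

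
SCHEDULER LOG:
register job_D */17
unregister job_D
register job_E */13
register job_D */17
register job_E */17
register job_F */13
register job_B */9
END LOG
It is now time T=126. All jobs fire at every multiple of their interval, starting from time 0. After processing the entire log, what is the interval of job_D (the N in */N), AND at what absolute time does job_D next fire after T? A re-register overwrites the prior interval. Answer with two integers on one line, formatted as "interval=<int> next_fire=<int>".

Answer: interval=17 next_fire=136

Derivation:
Op 1: register job_D */17 -> active={job_D:*/17}
Op 2: unregister job_D -> active={}
Op 3: register job_E */13 -> active={job_E:*/13}
Op 4: register job_D */17 -> active={job_D:*/17, job_E:*/13}
Op 5: register job_E */17 -> active={job_D:*/17, job_E:*/17}
Op 6: register job_F */13 -> active={job_D:*/17, job_E:*/17, job_F:*/13}
Op 7: register job_B */9 -> active={job_B:*/9, job_D:*/17, job_E:*/17, job_F:*/13}
Final interval of job_D = 17
Next fire of job_D after T=126: (126//17+1)*17 = 136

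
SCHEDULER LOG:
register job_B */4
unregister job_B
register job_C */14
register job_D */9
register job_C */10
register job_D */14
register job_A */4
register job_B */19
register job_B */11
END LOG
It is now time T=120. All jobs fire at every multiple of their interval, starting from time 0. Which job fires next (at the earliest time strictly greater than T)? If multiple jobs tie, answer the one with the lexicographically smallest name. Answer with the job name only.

Answer: job_B

Derivation:
Op 1: register job_B */4 -> active={job_B:*/4}
Op 2: unregister job_B -> active={}
Op 3: register job_C */14 -> active={job_C:*/14}
Op 4: register job_D */9 -> active={job_C:*/14, job_D:*/9}
Op 5: register job_C */10 -> active={job_C:*/10, job_D:*/9}
Op 6: register job_D */14 -> active={job_C:*/10, job_D:*/14}
Op 7: register job_A */4 -> active={job_A:*/4, job_C:*/10, job_D:*/14}
Op 8: register job_B */19 -> active={job_A:*/4, job_B:*/19, job_C:*/10, job_D:*/14}
Op 9: register job_B */11 -> active={job_A:*/4, job_B:*/11, job_C:*/10, job_D:*/14}
  job_A: interval 4, next fire after T=120 is 124
  job_B: interval 11, next fire after T=120 is 121
  job_C: interval 10, next fire after T=120 is 130
  job_D: interval 14, next fire after T=120 is 126
Earliest = 121, winner (lex tiebreak) = job_B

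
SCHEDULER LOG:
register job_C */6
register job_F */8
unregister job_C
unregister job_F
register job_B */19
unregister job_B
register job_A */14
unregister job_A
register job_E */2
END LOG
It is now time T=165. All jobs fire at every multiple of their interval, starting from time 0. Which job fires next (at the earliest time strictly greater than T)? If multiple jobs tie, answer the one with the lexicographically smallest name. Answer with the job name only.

Answer: job_E

Derivation:
Op 1: register job_C */6 -> active={job_C:*/6}
Op 2: register job_F */8 -> active={job_C:*/6, job_F:*/8}
Op 3: unregister job_C -> active={job_F:*/8}
Op 4: unregister job_F -> active={}
Op 5: register job_B */19 -> active={job_B:*/19}
Op 6: unregister job_B -> active={}
Op 7: register job_A */14 -> active={job_A:*/14}
Op 8: unregister job_A -> active={}
Op 9: register job_E */2 -> active={job_E:*/2}
  job_E: interval 2, next fire after T=165 is 166
Earliest = 166, winner (lex tiebreak) = job_E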